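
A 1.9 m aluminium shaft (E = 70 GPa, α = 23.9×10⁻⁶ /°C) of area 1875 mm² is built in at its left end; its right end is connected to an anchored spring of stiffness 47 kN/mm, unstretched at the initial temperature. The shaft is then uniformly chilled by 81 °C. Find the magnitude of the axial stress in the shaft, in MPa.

If the spring were absent the shaft would shorten by αΔT L = 23.9×10⁻⁶ × 81 × 1900 = 3.678 mm.
With a force P in the spring, the elastic change of the shaft is PL/(AE) and that of the spring is P/k; compatibility requires their sum to equal δ_free.
So P = δ_free / [L/(AE) + 1/k] = 3.678 / [ 1900/(1875×70×10³) + 1/(47×10³) ].
P = 3.678 / 3.575×10⁻⁵ = 102900 N.
σ = P/A = 102900/1875 = 54.87 MPa.

σ ≈ 54.9 MPa (tensile)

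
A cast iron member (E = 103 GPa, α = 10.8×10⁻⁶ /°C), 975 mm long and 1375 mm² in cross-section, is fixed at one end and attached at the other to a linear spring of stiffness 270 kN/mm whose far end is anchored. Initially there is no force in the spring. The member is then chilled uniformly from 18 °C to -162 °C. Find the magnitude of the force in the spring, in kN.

P ≈ 179 kN

The unrestrained thermal change is αΔT L = 10.8×10⁻⁶ × 180 × 975 = 1.895 mm.
With a force P in the spring, the elastic change of the member is PL/(AE) and that of the spring is P/k; compatibility requires their sum to equal δ_free.
P [ L/(AE) + 1/k ] = δ_free → P [ 975/(1375×103×10³) + 1/(270×10³) ] = 1.895.
P = 1.895 / 1.059×10⁻⁵ = 179000 N.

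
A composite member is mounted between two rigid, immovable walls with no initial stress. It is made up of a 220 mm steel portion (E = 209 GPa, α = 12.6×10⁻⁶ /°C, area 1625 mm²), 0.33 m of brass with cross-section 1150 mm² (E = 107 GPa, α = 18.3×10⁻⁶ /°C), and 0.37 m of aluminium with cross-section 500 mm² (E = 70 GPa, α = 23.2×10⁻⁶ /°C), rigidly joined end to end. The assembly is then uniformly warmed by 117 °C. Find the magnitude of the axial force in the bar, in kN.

P ≈ 146 kN (compressive)

If the supports were absent, the total length change would be Σ αᵢΔT Lᵢ = 12.6×10⁻⁶×117×220 + 18.3×10⁻⁶×117×330 + 23.2×10⁻⁶×117×370 = 2.035 mm.
The walls prevent any net length change, so an axial force P (same in every segment) develops. Compatibility: P · Σ Lᵢ/(AᵢEᵢ) = δ_free.
Σ Lᵢ/(AᵢEᵢ) = 220/(1625×209×10³) + 330/(1150×107×10³) + 370/(500×70×10³) = 1.39×10⁻⁵ mm/N.
Hence P = δ_free / Σ(L/AE) = 2.035/1.39×10⁻⁵ = 146.4 kN (compressive).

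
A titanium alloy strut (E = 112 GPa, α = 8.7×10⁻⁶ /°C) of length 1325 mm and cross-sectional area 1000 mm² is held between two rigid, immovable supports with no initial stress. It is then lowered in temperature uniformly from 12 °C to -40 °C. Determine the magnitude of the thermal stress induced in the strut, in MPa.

σ ≈ 50.7 MPa (tensile)

Because both ends are immovable the net strain is zero, and the suppressed thermal strain is αΔT = 8.7×10⁻⁶ × 52 = 452.4×10⁻⁶.
σ = EαΔT = 112×10³ × 8.7×10⁻⁶ × 52 = 50.67 MPa (tensile; the strut is trying to contract).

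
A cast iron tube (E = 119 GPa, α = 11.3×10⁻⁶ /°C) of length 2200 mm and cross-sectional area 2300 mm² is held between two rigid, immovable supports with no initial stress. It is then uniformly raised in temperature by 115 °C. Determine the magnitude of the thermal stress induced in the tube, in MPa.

σ ≈ 155 MPa (compressive)

With length fixed, the mechanical strain must cancel the thermal strain αΔT = 11.3×10⁻⁶ × 115 = 1299.5×10⁻⁶.
The stress required to suppress this strain is σ = Eε = 119×10³ × 1299.5×10⁻⁶ = 154.6 MPa, compressive since the tube is trying to expand.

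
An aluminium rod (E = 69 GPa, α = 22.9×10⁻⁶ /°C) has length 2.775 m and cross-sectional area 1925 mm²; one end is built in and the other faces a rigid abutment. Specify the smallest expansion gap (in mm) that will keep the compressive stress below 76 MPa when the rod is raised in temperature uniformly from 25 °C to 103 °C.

With no wall the rod would lengthen by αΔT L = 22.9×10⁻⁶ × 78 × 2775 = 4.957 mm.
A stress of 76 MPa corresponds to the wall pushing the rod back by σL/E = 76×2775/(69×10³) = 3.057 mm.
The gap must absorb the remainder: g_min = 4.957 − 3.057 = 1.9 mm.

g ≈ 1.9 mm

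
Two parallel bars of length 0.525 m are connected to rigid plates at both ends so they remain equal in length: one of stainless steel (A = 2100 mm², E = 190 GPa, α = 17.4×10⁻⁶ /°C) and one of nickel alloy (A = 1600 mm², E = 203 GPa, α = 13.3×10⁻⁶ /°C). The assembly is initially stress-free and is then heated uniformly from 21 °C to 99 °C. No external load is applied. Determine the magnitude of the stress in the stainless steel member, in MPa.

Equilibrium of a rigid end plate with no external load gives equal and opposite internal forces ±P in the two members. Since α_{stainless steel} > α_{nickel alloy}, heating drives the stainless steel into compression and the nickel alloy into tension.
Equating the net (thermal + elastic) strains gives |α₁ − α₂|·ΔT = P·[1/(A₁E₁) + 1/(A₂E₂)].
|α₁ − α₂|·ΔT = 4.1×10⁻⁶ × 78 = 0.0003198.
1/(A₁E₁) + 1/(A₂E₂) = 1/(2100×190×10³) + 1/(1600×203×10³) = 5.585×10⁻⁹ N⁻¹.
P = 0.0003198 / 5.585×10⁻⁹ = 57260 N = 57.26 kN.
σ_{stainless steel} = P/A₁ = 57260/2100 = 27.27 MPa, compressive.

σ ≈ 27.3 MPa (compressive)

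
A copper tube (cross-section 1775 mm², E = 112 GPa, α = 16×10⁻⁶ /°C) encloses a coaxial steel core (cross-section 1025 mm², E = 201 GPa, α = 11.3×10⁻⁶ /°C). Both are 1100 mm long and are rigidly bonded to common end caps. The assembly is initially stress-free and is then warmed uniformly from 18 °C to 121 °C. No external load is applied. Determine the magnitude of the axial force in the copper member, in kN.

Both members must finish at the same length. With the larger α, the copper tends to over-expand; the plates restrain it, putting the copper in compression and the steel in tension. With no external load the two internal forces are equal and opposite, magnitude P.
Equating the net (thermal + elastic) strains gives |α₁ − α₂|·ΔT = P·[1/(A₁E₁) + 1/(A₂E₂)].
|α₁ − α₂|·ΔT = 4.7×10⁻⁶ × 103 = 0.0004841.
1/(A₁E₁) + 1/(A₂E₂) = 1/(1775×112×10³) + 1/(1025×201×10³) = 9.884×10⁻⁹ N⁻¹.
So P = 0.0004841 / 9.884×10⁻⁹ = 48.98 kN.

P ≈ 49 kN (compressive in the copper)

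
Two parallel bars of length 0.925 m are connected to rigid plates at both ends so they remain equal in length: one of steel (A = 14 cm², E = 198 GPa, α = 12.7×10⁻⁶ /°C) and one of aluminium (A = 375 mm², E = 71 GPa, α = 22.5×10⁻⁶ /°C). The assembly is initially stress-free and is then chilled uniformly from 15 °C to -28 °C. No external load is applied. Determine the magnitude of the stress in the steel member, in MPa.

σ ≈ 7.31 MPa (compressive)

The aluminium has the larger α, so on cooling it would change length more than the steel if both were free. The rigid plates force a common final length, so the aluminium is put into tension and the steel into compression, with equal and opposite forces P (no external load).
Compatibility of the two members (thermal + elastic change equal): (α₁ − α₂)ΔT = P·[1/(A₁E₁) + 1/(A₂E₂)].
|α₁ − α₂|·ΔT = 9.8×10⁻⁶ × 43 = 0.0004214.
1/(A₁E₁) + 1/(A₂E₂) = 1/(1400×198×10³) + 1/(375×71×10³) = 4.117×10⁻⁸ N⁻¹.
So P = 0.0004214 / 4.117×10⁻⁸ = 10.24 kN.
σ_{steel} = P/A₁ = 10240/1400 = 7.312 MPa, compressive.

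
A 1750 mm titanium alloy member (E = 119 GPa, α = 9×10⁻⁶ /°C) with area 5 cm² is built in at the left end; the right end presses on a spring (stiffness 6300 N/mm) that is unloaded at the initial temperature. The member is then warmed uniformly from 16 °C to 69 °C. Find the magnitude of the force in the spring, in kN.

P ≈ 4.44 kN

The unrestrained thermal change is αΔT L = 9×10⁻⁶ × 53 × 1750 = 0.8347 mm.
With a force P in the spring, the elastic change of the member is PL/(AE) and that of the spring is P/k; compatibility requires their sum to equal δ_free.
So P = δ_free / [L/(AE) + 1/k] = 0.8347 / [ 1750/(500×119×10³) + 1/(6300) ].
P = 0.8347 / 0.0001881 = 4437 N.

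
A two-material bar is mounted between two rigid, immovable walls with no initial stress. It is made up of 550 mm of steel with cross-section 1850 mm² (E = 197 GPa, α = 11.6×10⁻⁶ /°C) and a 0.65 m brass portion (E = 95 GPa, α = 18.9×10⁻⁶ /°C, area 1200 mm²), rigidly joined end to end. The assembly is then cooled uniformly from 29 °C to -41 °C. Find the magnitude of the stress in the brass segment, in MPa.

Free thermal contraction of the whole bar: Σ αᵢΔT Lᵢ = 11.6×10⁻⁶×70×550 + 18.9×10⁻⁶×70×650 = 1.307 mm.
Since the ends are fixed, an axial force P builds up, equal in every segment, with P · Σ Lᵢ/(AᵢEᵢ) = δ_free.
The series flexibility is Σ Lᵢ/(AᵢEᵢ) = 550/(1850×197×10³) + 650/(1200×95×10³) = 7.211×10⁻⁶ mm/N.
P = 1.307 / 7.211×10⁻⁶ = 181200 N = 181.2 kN, tensile.
σ_{brass} = P / A = 181200 / 1200 = 151 MPa.

σ ≈ 151 MPa (tensile)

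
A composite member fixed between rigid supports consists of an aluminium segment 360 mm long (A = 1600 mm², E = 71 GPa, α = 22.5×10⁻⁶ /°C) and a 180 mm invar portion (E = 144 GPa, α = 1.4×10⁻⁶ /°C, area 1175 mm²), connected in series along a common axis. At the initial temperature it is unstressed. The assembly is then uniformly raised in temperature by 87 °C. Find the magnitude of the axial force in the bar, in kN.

P ≈ 172 kN (compressive)

With the walls removed the bar would change length by δ_free = Σ αᵢΔT Lᵢ = 22.5×10⁻⁶×87×360 + 1.4×10⁻⁶×87×180 = 0.7266 mm.
The walls prevent any net length change, so an axial force P (same in every segment) develops. Compatibility: P · Σ Lᵢ/(AᵢEᵢ) = δ_free.
Σ Lᵢ/(AᵢEᵢ) = 360/(1600×71×10³) + 180/(1175×144×10³) = 4.233×10⁻⁶ mm/N.
Hence P = δ_free / Σ(L/AE) = 0.7266/4.233×10⁻⁶ = 171.7 kN (compressive).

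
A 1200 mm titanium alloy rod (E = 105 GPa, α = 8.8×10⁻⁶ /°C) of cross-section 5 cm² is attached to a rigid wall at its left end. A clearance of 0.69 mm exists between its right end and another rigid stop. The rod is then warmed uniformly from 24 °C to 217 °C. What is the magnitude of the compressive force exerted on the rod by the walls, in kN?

P ≈ 59 kN

Unrestrained expansion: δ_free = αΔT L = 8.8×10⁻⁶ × 193 × 1200 = 2.038 mm.
This exceeds the 0.69 mm gap, so the wall pushes back. The portion of expansion that must be recovered elastically is δ_free − gap = 2.038 − 0.69 = 1.348 mm.
So σ = E(δ_free − g)/L = 105×10³ × 1.348/1200 = 118 MPa.
Force on the wall = σA = 118 × 500 mm² = 58.98 kN.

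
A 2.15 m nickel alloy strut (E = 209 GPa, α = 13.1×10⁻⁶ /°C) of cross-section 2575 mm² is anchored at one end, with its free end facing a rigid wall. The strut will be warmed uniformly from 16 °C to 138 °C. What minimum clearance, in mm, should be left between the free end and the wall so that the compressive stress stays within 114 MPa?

g ≈ 2.26 mm

With no wall the strut would lengthen by αΔT L = 13.1×10⁻⁶ × 122 × 2150 = 3.436 mm.
A stress of 114 MPa corresponds to the wall pushing the strut back by σL/E = 114×2150/(209×10³) = 1.173 mm.
The gap must absorb the remainder: g_min = 3.436 − 1.173 = 2.263 mm.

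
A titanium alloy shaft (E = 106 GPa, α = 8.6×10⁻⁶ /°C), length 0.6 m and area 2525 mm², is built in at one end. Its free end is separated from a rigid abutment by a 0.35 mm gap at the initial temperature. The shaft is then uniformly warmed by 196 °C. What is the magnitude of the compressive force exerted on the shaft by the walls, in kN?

P ≈ 295 kN

Unrestrained expansion: δ_free = αΔT L = 8.6×10⁻⁶ × 196 × 600 = 1.011 mm.
The gap closes (δ_free > 0.35 mm) and the wall then resists a further 1.011 − 0.35 = 0.6614 mm of expansion.
That suppressed elongation corresponds to σ = E·Δ/L = 106×10³ × 0.6614/600 = 116.8 MPa.
Force on the wall = σA = 116.8 × 2525 mm² = 295 kN.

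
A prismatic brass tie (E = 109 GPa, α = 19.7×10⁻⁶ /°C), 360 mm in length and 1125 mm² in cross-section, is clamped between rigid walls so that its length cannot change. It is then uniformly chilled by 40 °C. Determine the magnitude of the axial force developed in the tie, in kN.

P ≈ 96.6 kN (tensile)

The ends cannot move, so σ = EαΔT = 109×10³ × 19.7×10⁻⁶ × 40 = 85.89 MPa.
P = AEαΔT = 1125 × 109×10³ × 19.7×10⁻⁶ × 40 = 96.63 kN (tensile).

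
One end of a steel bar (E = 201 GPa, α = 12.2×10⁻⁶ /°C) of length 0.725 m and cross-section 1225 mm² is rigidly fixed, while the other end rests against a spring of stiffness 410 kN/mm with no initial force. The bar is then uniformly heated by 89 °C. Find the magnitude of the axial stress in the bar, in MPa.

If the spring were absent the bar would lengthen by αΔT L = 12.2×10⁻⁶ × 89 × 725 = 0.7872 mm.
With a force P in the spring, the elastic change of the bar is PL/(AE) and that of the spring is P/k; compatibility requires their sum to equal δ_free.
So P = δ_free / [L/(AE) + 1/k] = 0.7872 / [ 725/(1225×201×10³) + 1/(410×10³) ].
P = 0.7872 / 5.383×10⁻⁶ = 146200 N.
σ = P/A = 146200/1225 = 119.4 MPa.

σ ≈ 119 MPa (compressive)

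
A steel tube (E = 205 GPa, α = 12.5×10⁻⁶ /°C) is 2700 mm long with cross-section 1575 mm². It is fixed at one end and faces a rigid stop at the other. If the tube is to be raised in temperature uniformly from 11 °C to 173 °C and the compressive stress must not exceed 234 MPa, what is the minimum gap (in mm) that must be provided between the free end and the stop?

Free expansion if unrestrained: δ_free = αΔT L = 12.5×10⁻⁶ × 162 × 2700 = 5.467 mm.
At the allowable stress the elastic shortening the wall may impose is σL/E = 234 × 2700 / (205×10³) = 3.082 mm.
The gap must absorb the remainder: g_min = 5.467 − 3.082 = 2.386 mm.

g ≈ 2.39 mm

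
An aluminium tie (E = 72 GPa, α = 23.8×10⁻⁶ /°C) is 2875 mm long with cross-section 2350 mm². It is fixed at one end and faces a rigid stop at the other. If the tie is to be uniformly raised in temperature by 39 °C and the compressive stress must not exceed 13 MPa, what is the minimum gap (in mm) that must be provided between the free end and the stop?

g ≈ 2.15 mm

With no wall the tie would lengthen by αΔT L = 23.8×10⁻⁶ × 39 × 2875 = 2.669 mm.
At the allowable stress the elastic shortening the wall may impose is σL/E = 13 × 2875 / (72×10³) = 0.5191 mm.
So the gap has to take up the difference, g_min = δ_free − σL/E = 2.669 − 0.5191 = 2.149 mm.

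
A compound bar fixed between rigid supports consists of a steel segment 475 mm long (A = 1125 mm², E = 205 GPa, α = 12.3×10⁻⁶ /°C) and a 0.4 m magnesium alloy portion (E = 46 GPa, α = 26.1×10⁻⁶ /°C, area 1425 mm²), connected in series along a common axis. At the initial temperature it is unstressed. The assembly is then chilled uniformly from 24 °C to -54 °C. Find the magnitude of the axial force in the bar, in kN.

Free thermal contraction of the whole bar: Σ αᵢΔT Lᵢ = 12.3×10⁻⁶×78×475 + 26.1×10⁻⁶×78×400 = 1.27 mm.
The walls prevent any net length change, so an axial force P (same in every segment) develops. Compatibility: P · Σ Lᵢ/(AᵢEᵢ) = δ_free.
Σ Lᵢ/(AᵢEᵢ) = 475/(1125×205×10³) + 400/(1425×46×10³) = 8.162×10⁻⁶ mm/N.
So P = 1.27 / 8.162×10⁻⁶ = 155.6 kN, tensile.

P ≈ 156 kN (tensile)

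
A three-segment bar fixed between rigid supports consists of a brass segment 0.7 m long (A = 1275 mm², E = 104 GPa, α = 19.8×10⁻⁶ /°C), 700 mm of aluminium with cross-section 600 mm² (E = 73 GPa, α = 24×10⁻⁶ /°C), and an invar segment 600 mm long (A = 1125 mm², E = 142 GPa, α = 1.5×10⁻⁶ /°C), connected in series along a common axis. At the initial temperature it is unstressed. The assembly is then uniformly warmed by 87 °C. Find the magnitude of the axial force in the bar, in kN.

If the supports were absent, the total length change would be Σ αᵢΔT Lᵢ = 19.8×10⁻⁶×87×700 + 24×10⁻⁶×87×700 + 1.5×10⁻⁶×87×600 = 2.746 mm.
The walls prevent any net length change, so an axial force P (same in every segment) develops. Compatibility: P · Σ Lᵢ/(AᵢEᵢ) = δ_free.
The series flexibility is Σ Lᵢ/(AᵢEᵢ) = 700/(1275×104×10³) + 700/(600×73×10³) + 600/(1125×142×10³) = 2.502×10⁻⁵ mm/N.
So P = 2.746 / 2.502×10⁻⁵ = 109.8 kN, compressive.

P ≈ 110 kN (compressive)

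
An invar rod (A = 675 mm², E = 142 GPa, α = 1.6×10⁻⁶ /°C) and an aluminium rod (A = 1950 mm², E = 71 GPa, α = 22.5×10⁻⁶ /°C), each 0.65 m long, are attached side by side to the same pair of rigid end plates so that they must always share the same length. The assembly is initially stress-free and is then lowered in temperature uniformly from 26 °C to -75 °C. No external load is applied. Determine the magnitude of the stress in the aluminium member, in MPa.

Both members must finish at the same length. With the larger α, the aluminium tends to over-contract; the plates restrain it, putting the aluminium in tension and the invar in compression. With no external load the two internal forces are equal and opposite, magnitude P.
Equating the net (thermal + elastic) strains gives |α₁ − α₂|·ΔT = P·[1/(A₁E₁) + 1/(A₂E₂)].
|α₁ − α₂|·ΔT = 20.9×10⁻⁶ × 101 = 0.002111.
1/(A₁E₁) + 1/(A₂E₂) = 1/(675×142×10³) + 1/(1950×71×10³) = 1.766×10⁻⁸ N⁻¹.
So P = 0.002111 / 1.766×10⁻⁸ = 119.6 kN.
σ_{aluminium} = P/A₂ = 119600/1950 = 61.31 MPa, tensile.

σ ≈ 61.3 MPa (tensile)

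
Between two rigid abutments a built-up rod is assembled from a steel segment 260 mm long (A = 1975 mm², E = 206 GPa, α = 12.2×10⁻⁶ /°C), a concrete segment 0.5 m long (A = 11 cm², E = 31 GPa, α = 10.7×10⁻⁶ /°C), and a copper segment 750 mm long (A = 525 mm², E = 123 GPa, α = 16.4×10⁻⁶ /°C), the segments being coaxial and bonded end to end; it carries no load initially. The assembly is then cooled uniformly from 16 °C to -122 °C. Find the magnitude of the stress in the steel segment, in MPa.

Free thermal contraction of the whole bar: Σ αᵢΔT Lᵢ = 12.2×10⁻⁶×138×260 + 10.7×10⁻⁶×138×500 + 16.4×10⁻⁶×138×750 = 2.873 mm.
The walls prevent any net length change, so an axial force P (same in every segment) develops. Compatibility: P · Σ Lᵢ/(AᵢEᵢ) = δ_free.
Σ Lᵢ/(AᵢEᵢ) = 260/(1975×206×10³) + 500/(1100×31×10³) + 750/(525×123×10³) = 2.692×10⁻⁵ mm/N.
Hence P = δ_free / Σ(L/AE) = 2.873/2.692×10⁻⁵ = 106.8 kN (tensile).
σ_{steel} = P / A = 106800 / 1975 = 54.05 MPa.

σ ≈ 54.1 MPa (tensile)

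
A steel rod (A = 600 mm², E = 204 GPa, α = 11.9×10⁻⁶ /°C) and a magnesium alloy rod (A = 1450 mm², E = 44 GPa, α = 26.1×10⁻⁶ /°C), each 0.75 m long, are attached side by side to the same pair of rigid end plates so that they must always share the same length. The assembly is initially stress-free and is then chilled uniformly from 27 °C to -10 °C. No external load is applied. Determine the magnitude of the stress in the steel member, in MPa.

Equilibrium of a rigid end plate with no external load gives equal and opposite internal forces ±P in the two members. Since α_{magnesium alloy} > α_{steel}, cooling drives the magnesium alloy into tension and the steel into compression.
Compatibility of the two members (thermal + elastic change equal): (α₁ − α₂)ΔT = P·[1/(A₁E₁) + 1/(A₂E₂)].
|α₁ − α₂|·ΔT = 14.2×10⁻⁶ × 37 = 0.0005254.
1/(A₁E₁) + 1/(A₂E₂) = 1/(600×204×10³) + 1/(1450×44×10³) = 2.384×10⁻⁸ N⁻¹.
P = 0.0005254 / 2.384×10⁻⁸ = 22030 N = 22.03 kN.
σ_{steel} = P/A₁ = 22030/600 = 36.72 MPa, compressive.

σ ≈ 36.7 MPa (compressive)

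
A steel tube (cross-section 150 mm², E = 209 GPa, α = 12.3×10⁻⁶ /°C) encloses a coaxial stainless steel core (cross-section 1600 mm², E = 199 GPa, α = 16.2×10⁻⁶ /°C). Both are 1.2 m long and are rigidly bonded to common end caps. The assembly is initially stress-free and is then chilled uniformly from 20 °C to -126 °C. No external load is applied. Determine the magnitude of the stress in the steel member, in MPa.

σ ≈ 108 MPa (compressive)

Both members must finish at the same length. With the larger α, the stainless steel tends to over-contract; the plates restrain it, putting the stainless steel in tension and the steel in compression. With no external load the two internal forces are equal and opposite, magnitude P.
Setting the final lengths equal and cancelling L: (α₁ − α₂)ΔT = P/(A₁E₁) + P/(A₂E₂).
|α₁ − α₂|·ΔT = 3.9×10⁻⁶ × 146 = 0.0005694.
1/(A₁E₁) + 1/(A₂E₂) = 1/(150×209×10³) + 1/(1600×199×10³) = 3.504×10⁻⁸ N⁻¹.
So P = 0.0005694 / 3.504×10⁻⁸ = 16.25 kN.
σ_{steel} = P/A₁ = 16250/150 = 108.3 MPa, compressive.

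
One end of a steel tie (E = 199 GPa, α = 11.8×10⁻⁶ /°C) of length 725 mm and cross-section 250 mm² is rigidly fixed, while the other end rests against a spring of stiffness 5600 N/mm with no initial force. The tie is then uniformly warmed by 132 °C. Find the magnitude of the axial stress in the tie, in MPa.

Free thermal expansion: δ_free = αΔT L = 11.8×10⁻⁶ × 132 × 725 = 1.129 mm.
With a force P in the spring, the elastic change of the tie is PL/(AE) and that of the spring is P/k; compatibility requires their sum to equal δ_free.
P [ L/(AE) + 1/k ] = δ_free → P [ 725/(250×199×10³) + 1/(5600) ] = 1.129.
P = 1.129 / 0.0001931 = 5847 N.
σ = P/A = 5847/250 = 23.39 MPa.

σ ≈ 23.4 MPa (compressive)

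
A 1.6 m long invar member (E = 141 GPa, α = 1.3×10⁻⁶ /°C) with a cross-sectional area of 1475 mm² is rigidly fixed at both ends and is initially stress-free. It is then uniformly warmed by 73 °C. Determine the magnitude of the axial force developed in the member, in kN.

The ends cannot move, so σ = EαΔT = 141×10³ × 1.3×10⁻⁶ × 73 = 13.38 MPa.
Then P = σA = 13.38 × 1475 mm² = 19.74 kN, compressive.

P ≈ 19.7 kN (compressive)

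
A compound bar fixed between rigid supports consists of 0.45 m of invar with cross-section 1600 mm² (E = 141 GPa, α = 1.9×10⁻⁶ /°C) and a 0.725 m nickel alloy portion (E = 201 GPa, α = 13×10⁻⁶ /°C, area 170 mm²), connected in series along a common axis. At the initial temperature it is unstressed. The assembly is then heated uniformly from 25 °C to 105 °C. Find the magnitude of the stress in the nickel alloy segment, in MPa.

σ ≈ 208 MPa (compressive)

If the supports were absent, the total length change would be Σ αᵢΔT Lᵢ = 1.9×10⁻⁶×80×450 + 13×10⁻⁶×80×725 = 0.8224 mm.
Since the ends are fixed, an axial force P builds up, equal in every segment, with P · Σ Lᵢ/(AᵢEᵢ) = δ_free.
Σ Lᵢ/(AᵢEᵢ) = 450/(1600×141×10³) + 725/(170×201×10³) = 2.321×10⁻⁵ mm/N.
Hence P = δ_free / Σ(L/AE) = 0.8224/2.321×10⁻⁵ = 35.43 kN (compressive).
σ_{nickel alloy} = P / A = 35430 / 170 = 208.4 MPa.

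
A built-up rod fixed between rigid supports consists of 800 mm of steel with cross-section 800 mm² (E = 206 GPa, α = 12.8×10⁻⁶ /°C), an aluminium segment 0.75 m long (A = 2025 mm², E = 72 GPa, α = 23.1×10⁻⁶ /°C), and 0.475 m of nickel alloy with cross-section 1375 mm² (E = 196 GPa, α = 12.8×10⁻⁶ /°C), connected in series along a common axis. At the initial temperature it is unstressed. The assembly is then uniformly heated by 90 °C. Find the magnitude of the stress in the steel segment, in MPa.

σ ≈ 322 MPa (compressive)

Free thermal expansion of the whole bar: Σ αᵢΔT Lᵢ = 12.8×10⁻⁶×90×800 + 23.1×10⁻⁶×90×750 + 12.8×10⁻⁶×90×475 = 3.028 mm.
The rigid supports impose zero overall length change; the single axial force P common to all segments must satisfy P Σ Lᵢ/(AᵢEᵢ) = δ_free.
The series flexibility is Σ Lᵢ/(AᵢEᵢ) = 800/(800×206×10³) + 750/(2025×72×10³) + 475/(1375×196×10³) = 1.176×10⁻⁵ mm/N.
P = 3.028 / 1.176×10⁻⁵ = 257500 N = 257.5 kN, compressive.
σ_{steel} = P / A = 257500 / 800 = 321.8 MPa.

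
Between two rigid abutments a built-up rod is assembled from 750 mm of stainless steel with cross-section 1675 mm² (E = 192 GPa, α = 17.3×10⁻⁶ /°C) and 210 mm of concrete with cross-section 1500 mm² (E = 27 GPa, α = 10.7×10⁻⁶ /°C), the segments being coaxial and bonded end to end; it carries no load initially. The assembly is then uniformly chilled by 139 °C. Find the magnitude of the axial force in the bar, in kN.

With the walls removed the bar would change length by δ_free = Σ αᵢΔT Lᵢ = 17.3×10⁻⁶×139×750 + 10.7×10⁻⁶×139×210 = 2.116 mm.
Since the ends are fixed, an axial force P builds up, equal in every segment, with P · Σ Lᵢ/(AᵢEᵢ) = δ_free.
Σ Lᵢ/(AᵢEᵢ) = 750/(1675×192×10³) + 210/(1500×27×10³) = 7.517×10⁻⁶ mm/N.
P = 2.116 / 7.517×10⁻⁶ = 281500 N = 281.5 kN, tensile.

P ≈ 281 kN (tensile)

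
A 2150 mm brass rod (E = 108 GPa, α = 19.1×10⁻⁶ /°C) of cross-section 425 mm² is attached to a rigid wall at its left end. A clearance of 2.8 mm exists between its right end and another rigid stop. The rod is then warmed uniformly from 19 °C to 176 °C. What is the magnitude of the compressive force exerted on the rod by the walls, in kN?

P ≈ 77.9 kN

Free thermal elongation = αΔT L = 19.1×10⁻⁶ × 157 × 2150 = 6.447 mm.
This exceeds the 2.8 mm gap, so the wall pushes back. The portion of expansion that must be recovered elastically is δ_free − gap = 6.447 − 2.8 = 3.647 mm.
That suppressed elongation corresponds to σ = E·Δ/L = 108×10³ × 3.647/2150 = 183.2 MPa.
Force on the wall = σA = 183.2 × 425 mm² = 77.86 kN.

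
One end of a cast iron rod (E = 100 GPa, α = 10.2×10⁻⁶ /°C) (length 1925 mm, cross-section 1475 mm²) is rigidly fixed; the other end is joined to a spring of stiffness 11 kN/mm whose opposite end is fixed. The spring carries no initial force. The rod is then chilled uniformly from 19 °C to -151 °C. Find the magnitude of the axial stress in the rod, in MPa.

If the spring were absent the rod would shorten by αΔT L = 10.2×10⁻⁶ × 170 × 1925 = 3.338 mm.
Let P be the tensile force in the spring. The rod extends elastically by PL/(AE) and the spring stretches by P/k; together these equal δ_free.
So P = δ_free / [L/(AE) + 1/k] = 3.338 / [ 1925/(1475×100×10³) + 1/(11×10³) ].
P = 3.338 / 0.000104 = 32110 N.
σ = P/A = 32110/1475 = 21.77 MPa.

σ ≈ 21.8 MPa (tensile)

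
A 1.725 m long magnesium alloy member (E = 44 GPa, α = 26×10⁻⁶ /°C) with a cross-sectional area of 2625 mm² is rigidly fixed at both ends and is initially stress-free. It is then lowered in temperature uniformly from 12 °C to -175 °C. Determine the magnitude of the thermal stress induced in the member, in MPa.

σ ≈ 214 MPa (tensile)

Because both ends are immovable the net strain is zero, and the suppressed thermal strain is αΔT = 26×10⁻⁶ × 187 = 4862×10⁻⁶.
σ = EαΔT = 44×10³ × 26×10⁻⁶ × 187 = 213.9 MPa (tensile; the member is trying to contract).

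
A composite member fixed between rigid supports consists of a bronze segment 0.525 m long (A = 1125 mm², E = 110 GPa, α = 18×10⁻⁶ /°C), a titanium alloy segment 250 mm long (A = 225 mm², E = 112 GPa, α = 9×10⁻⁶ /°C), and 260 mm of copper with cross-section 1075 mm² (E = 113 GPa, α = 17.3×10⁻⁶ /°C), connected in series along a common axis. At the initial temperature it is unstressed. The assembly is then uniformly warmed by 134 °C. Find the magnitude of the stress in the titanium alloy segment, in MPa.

σ ≈ 592 MPa (compressive)

Free thermal expansion of the whole bar: Σ αᵢΔT Lᵢ = 18×10⁻⁶×134×525 + 9×10⁻⁶×134×250 + 17.3×10⁻⁶×134×260 = 2.171 mm.
Since the ends are fixed, an axial force P builds up, equal in every segment, with P · Σ Lᵢ/(AᵢEᵢ) = δ_free.
The series flexibility is Σ Lᵢ/(AᵢEᵢ) = 525/(1125×110×10³) + 250/(225×112×10³) + 260/(1075×113×10³) = 1.63×10⁻⁵ mm/N.
Hence P = δ_free / Σ(L/AE) = 2.171/1.63×10⁻⁵ = 133.1 kN (compressive).
σ_{titanium alloy} = P / A = 133100 / 225 = 591.7 MPa.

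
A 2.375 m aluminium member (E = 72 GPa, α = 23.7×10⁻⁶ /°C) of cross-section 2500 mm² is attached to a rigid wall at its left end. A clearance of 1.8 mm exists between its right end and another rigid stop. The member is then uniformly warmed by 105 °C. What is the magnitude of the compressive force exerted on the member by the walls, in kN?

P ≈ 312 kN

If the wall were absent the member would grow by αΔT L = 23.7×10⁻⁶ × 105 × 2375 = 5.91 mm.
The gap closes (δ_free > 1.8 mm) and the wall then resists a further 5.91 − 1.8 = 4.11 mm of expansion.
Compatibility: PL/(AE) = 4.11 mm, so σ = P/A = E × (4.11/2375) = 124.6 MPa.
P = σA = 124.6 × 2500 = 311.5 kN.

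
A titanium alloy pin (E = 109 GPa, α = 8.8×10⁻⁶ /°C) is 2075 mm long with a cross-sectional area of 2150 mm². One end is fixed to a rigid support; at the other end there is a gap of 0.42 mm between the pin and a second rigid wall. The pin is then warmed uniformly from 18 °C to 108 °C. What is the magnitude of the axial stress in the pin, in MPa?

σ ≈ 64.3 MPa (compressive)

If the wall were absent the pin would grow by αΔT L = 8.8×10⁻⁶ × 90 × 2075 = 1.643 mm.
This exceeds the 0.42 mm gap, so the wall pushes back. The portion of expansion that must be recovered elastically is δ_free − gap = 1.643 − 0.42 = 1.223 mm.
Compatibility: PL/(AE) = 1.223 mm, so σ = P/A = E × (1.223/2075) = 64.27 MPa.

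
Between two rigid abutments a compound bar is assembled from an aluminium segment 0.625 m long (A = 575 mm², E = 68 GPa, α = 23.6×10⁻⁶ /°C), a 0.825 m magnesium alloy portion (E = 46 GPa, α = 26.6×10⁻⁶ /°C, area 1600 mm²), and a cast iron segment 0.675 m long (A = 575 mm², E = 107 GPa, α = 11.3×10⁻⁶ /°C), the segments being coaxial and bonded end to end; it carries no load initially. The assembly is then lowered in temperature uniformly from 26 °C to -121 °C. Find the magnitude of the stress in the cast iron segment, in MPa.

σ ≈ 297 MPa (tensile)

Free thermal contraction of the whole bar: Σ αᵢΔT Lᵢ = 23.6×10⁻⁶×147×625 + 26.6×10⁻⁶×147×825 + 11.3×10⁻⁶×147×675 = 6.515 mm.
Since the ends are fixed, an axial force P builds up, equal in every segment, with P · Σ Lᵢ/(AᵢEᵢ) = δ_free.
Σ Lᵢ/(AᵢEᵢ) = 625/(575×68×10³) + 825/(1600×46×10³) + 675/(575×107×10³) = 3.817×10⁻⁵ mm/N.
Hence P = δ_free / Σ(L/AE) = 6.515/3.817×10⁻⁵ = 170.7 kN (tensile).
σ_{cast iron} = P / A = 170700 / 575 = 296.9 MPa.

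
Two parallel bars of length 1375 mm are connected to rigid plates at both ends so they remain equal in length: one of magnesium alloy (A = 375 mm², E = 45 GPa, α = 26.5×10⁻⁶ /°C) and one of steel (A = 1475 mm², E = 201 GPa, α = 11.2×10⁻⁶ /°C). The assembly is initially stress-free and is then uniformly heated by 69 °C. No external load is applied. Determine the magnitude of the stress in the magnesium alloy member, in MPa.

Equilibrium of a rigid end plate with no external load gives equal and opposite internal forces ±P in the two members. Since α_{magnesium alloy} > α_{steel}, heating drives the magnesium alloy into compression and the steel into tension.
Compatibility of the two members (thermal + elastic change equal): (α₁ − α₂)ΔT = P·[1/(A₁E₁) + 1/(A₂E₂)].
|α₁ − α₂|·ΔT = 15.3×10⁻⁶ × 69 = 0.001056.
1/(A₁E₁) + 1/(A₂E₂) = 1/(375×45×10³) + 1/(1475×201×10³) = 6.263×10⁻⁸ N⁻¹.
P = 0.001056 / 6.263×10⁻⁸ = 16860 N = 16.86 kN.
σ_{magnesium alloy} = P/A₁ = 16860/375 = 44.95 MPa, compressive.

σ ≈ 44.9 MPa (compressive)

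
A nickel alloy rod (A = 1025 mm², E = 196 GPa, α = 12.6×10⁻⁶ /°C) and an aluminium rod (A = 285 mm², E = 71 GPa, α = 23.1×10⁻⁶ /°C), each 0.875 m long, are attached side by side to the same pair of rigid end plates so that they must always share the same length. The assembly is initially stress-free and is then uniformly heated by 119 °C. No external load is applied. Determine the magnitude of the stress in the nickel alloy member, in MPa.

Equilibrium of a rigid end plate with no external load gives equal and opposite internal forces ±P in the two members. Since α_{aluminium} > α_{nickel alloy}, heating drives the aluminium into compression and the nickel alloy into tension.
Equating the net (thermal + elastic) strains gives |α₁ − α₂|·ΔT = P·[1/(A₁E₁) + 1/(A₂E₂)].
|α₁ − α₂|·ΔT = 10.5×10⁻⁶ × 119 = 0.00125.
1/(A₁E₁) + 1/(A₂E₂) = 1/(1025×196×10³) + 1/(285×71×10³) = 5.44×10⁻⁸ N⁻¹.
So P = 0.00125 / 5.44×10⁻⁸ = 22.97 kN.
σ_{nickel alloy} = P/A₁ = 22970/1025 = 22.41 MPa, tensile.

σ ≈ 22.4 MPa (tensile)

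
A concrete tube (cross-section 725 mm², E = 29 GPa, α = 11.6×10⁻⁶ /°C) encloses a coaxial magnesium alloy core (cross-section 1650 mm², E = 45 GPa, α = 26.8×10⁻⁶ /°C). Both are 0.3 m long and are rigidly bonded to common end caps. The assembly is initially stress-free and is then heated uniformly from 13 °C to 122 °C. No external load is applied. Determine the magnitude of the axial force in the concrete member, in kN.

Equilibrium of a rigid end plate with no external load gives equal and opposite internal forces ±P in the two members. Since α_{magnesium alloy} > α_{concrete}, heating drives the magnesium alloy into compression and the concrete into tension.
Equating the net (thermal + elastic) strains gives |α₁ − α₂|·ΔT = P·[1/(A₁E₁) + 1/(A₂E₂)].
|α₁ − α₂|·ΔT = 15.2×10⁻⁶ × 109 = 0.001657.
1/(A₁E₁) + 1/(A₂E₂) = 1/(725×29×10³) + 1/(1650×45×10³) = 6.103×10⁻⁸ N⁻¹.
P = 0.001657 / 6.103×10⁻⁸ = 27150 N = 27.15 kN.

P ≈ 27.1 kN (tensile in the concrete)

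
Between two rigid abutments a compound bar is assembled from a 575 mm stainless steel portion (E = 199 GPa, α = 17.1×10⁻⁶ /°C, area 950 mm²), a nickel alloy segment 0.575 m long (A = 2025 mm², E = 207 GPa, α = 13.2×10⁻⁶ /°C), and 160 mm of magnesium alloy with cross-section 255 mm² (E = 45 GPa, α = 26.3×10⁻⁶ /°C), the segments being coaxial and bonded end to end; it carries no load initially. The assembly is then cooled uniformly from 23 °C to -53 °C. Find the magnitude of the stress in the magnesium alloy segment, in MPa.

σ ≈ 351 MPa (tensile)

With the walls removed the bar would change length by δ_free = Σ αᵢΔT Lᵢ = 17.1×10⁻⁶×76×575 + 13.2×10⁻⁶×76×575 + 26.3×10⁻⁶×76×160 = 1.644 mm.
Since the ends are fixed, an axial force P builds up, equal in every segment, with P · Σ Lᵢ/(AᵢEᵢ) = δ_free.
The series flexibility is Σ Lᵢ/(AᵢEᵢ) = 575/(950×199×10³) + 575/(2025×207×10³) + 160/(255×45×10³) = 1.836×10⁻⁵ mm/N.
So P = 1.644 / 1.836×10⁻⁵ = 89.55 kN, tensile.
σ_{magnesium alloy} = P / A = 89550 / 255 = 351.2 MPa.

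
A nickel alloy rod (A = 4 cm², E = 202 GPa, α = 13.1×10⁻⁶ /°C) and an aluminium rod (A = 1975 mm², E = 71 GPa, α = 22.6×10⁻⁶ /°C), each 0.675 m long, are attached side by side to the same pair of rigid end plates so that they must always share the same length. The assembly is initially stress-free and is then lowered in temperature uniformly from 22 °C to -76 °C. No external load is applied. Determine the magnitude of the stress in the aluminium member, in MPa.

σ ≈ 24.2 MPa (tensile)

The aluminium has the larger α, so on cooling it would change length more than the nickel alloy if both were free. The rigid plates force a common final length, so the aluminium is put into tension and the nickel alloy into compression, with equal and opposite forces P (no external load).
Compatibility of the two members (thermal + elastic change equal): (α₁ − α₂)ΔT = P·[1/(A₁E₁) + 1/(A₂E₂)].
|α₁ − α₂|·ΔT = 9.5×10⁻⁶ × 98 = 0.000931.
1/(A₁E₁) + 1/(A₂E₂) = 1/(400×202×10³) + 1/(1975×71×10³) = 1.951×10⁻⁸ N⁻¹.
So P = 0.000931 / 1.951×10⁻⁸ = 47.72 kN.
σ_{aluminium} = P/A₂ = 47720/1975 = 24.16 MPa, tensile.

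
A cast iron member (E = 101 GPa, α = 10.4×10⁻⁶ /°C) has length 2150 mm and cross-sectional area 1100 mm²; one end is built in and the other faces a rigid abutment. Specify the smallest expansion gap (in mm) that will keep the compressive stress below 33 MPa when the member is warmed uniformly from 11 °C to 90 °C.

g ≈ 1.06 mm

Free expansion if unrestrained: δ_free = αΔT L = 10.4×10⁻⁶ × 79 × 2150 = 1.766 mm.
A stress of 33 MPa corresponds to the wall pushing the member back by σL/E = 33×2150/(101×10³) = 0.7025 mm.
So the gap has to take up the difference, g_min = δ_free − σL/E = 1.766 − 0.7025 = 1.064 mm.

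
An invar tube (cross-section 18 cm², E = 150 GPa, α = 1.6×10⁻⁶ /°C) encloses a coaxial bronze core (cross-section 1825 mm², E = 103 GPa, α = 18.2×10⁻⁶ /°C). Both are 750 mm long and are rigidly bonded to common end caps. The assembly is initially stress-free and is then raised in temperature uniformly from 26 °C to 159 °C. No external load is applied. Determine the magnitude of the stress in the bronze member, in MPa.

Equilibrium of a rigid end plate with no external load gives equal and opposite internal forces ±P in the two members. Since α_{bronze} > α_{invar}, heating drives the bronze into compression and the invar into tension.
Equating the net (thermal + elastic) strains gives |α₁ − α₂|·ΔT = P·[1/(A₁E₁) + 1/(A₂E₂)].
|α₁ − α₂|·ΔT = 16.6×10⁻⁶ × 133 = 0.002208.
1/(A₁E₁) + 1/(A₂E₂) = 1/(1800×150×10³) + 1/(1825×103×10³) = 9.024×10⁻⁹ N⁻¹.
P = 0.002208 / 9.024×10⁻⁹ = 244700 N = 244.7 kN.
σ_{bronze} = P/A₂ = 244700/1825 = 134.1 MPa, compressive.

σ ≈ 134 MPa (compressive)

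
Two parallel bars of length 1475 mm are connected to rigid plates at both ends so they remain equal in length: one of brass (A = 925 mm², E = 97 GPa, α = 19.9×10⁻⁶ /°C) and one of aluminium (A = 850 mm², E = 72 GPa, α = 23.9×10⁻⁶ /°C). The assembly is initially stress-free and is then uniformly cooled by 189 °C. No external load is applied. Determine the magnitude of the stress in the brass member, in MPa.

σ ≈ 29.7 MPa (compressive)

The aluminium has the larger α, so on cooling it would change length more than the brass if both were free. The rigid plates force a common final length, so the aluminium is put into tension and the brass into compression, with equal and opposite forces P (no external load).
Setting the final lengths equal and cancelling L: (α₁ − α₂)ΔT = P/(A₁E₁) + P/(A₂E₂).
|α₁ − α₂|·ΔT = 4×10⁻⁶ × 189 = 0.000756.
1/(A₁E₁) + 1/(A₂E₂) = 1/(925×97×10³) + 1/(850×72×10³) = 2.749×10⁻⁸ N⁻¹.
P = 0.000756 / 2.749×10⁻⁸ = 27510 N = 27.51 kN.
σ_{brass} = P/A₁ = 27510/925 = 29.74 MPa, compressive.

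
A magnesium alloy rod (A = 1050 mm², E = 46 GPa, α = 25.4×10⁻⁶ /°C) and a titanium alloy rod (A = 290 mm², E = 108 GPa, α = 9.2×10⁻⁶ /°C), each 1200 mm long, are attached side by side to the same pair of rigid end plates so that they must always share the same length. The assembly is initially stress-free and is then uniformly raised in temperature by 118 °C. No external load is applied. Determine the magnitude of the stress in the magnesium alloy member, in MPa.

σ ≈ 34.6 MPa (compressive)

The magnesium alloy has the larger α, so on heating it would change length more than the titanium alloy if both were free. The rigid plates force a common final length, so the magnesium alloy is put into compression and the titanium alloy into tension, with equal and opposite forces P (no external load).
Setting the final lengths equal and cancelling L: (α₁ − α₂)ΔT = P/(A₁E₁) + P/(A₂E₂).
|α₁ − α₂|·ΔT = 16.2×10⁻⁶ × 118 = 0.001912.
1/(A₁E₁) + 1/(A₂E₂) = 1/(1050×46×10³) + 1/(290×108×10³) = 5.263×10⁻⁸ N⁻¹.
P = 0.001912 / 5.263×10⁻⁸ = 36320 N = 36.32 kN.
σ_{magnesium alloy} = P/A₁ = 36320/1050 = 34.59 MPa, compressive.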